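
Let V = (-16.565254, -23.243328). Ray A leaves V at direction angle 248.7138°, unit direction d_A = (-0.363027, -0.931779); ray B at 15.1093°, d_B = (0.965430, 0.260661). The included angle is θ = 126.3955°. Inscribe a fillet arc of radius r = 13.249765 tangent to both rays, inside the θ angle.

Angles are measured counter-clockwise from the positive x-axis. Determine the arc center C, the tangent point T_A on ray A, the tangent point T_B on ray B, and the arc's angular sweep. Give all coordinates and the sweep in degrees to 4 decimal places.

bisector direction at 311.9116° = (0.667983,-0.744177)
center distance |VC| = r/sin(θ/2) = 13.249765/sin(63.1977°) = 14.844542
C = V + |VC|·bis = (-6.6494,-34.2903)
T_A = V + ((C−V)·d_A)·d_A = V + 6.6936·d_A = (-18.9952,-29.4803)
T_B = V + ((C−V)·d_B)·d_B = V + 6.6936·d_B = (-10.1031,-21.4986)
sweep = 180° − θ = 53.6045°

center=(-6.6494,-34.2903) T_A=(-18.9952,-29.4803) T_B=(-10.1031,-21.4986) sweep=53.6045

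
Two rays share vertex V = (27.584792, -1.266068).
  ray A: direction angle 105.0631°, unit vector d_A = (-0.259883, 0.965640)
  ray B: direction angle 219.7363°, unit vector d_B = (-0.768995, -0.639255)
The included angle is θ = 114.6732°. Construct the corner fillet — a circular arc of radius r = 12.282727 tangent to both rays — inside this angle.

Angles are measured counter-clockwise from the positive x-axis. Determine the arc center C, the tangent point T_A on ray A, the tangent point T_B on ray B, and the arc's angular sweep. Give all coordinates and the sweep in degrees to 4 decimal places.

bisector direction at 162.3997° = (-0.953189,0.302375)
center distance |VC| = r/sin(θ/2) = 12.282727/sin(57.3366°) = 14.590062
C = V + |VC|·bis = (13.6777,3.1456)
T_A = V + ((C−V)·d_A)·d_A = V + 7.8743·d_A = (25.5384,6.3377)
T_B = V + ((C−V)·d_B)·d_B = V + 7.8743·d_B = (21.5295,-6.2998)
sweep = 180° − θ = 65.3268°

center=(13.6777,3.1456) T_A=(25.5384,6.3377) T_B=(21.5295,-6.2998) sweep=65.3268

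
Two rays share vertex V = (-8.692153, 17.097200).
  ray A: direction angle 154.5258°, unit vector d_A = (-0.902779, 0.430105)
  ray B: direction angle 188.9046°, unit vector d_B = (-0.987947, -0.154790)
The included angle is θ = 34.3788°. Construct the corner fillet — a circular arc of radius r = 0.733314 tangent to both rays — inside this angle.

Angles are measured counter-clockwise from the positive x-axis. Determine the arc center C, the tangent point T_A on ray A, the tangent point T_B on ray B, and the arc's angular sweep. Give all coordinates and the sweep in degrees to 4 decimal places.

bisector direction at 171.7152° = (-0.989564,0.144094)
center distance |VC| = r/sin(θ/2) = 0.733314/sin(17.1894°) = 2.481341
C = V + |VC|·bis = (-11.1476,17.4547)
T_A = V + ((C−V)·d_A)·d_A = V + 2.3705·d_A = (-10.8322,18.1168)
T_B = V + ((C−V)·d_B)·d_B = V + 2.3705·d_B = (-11.0341,16.7303)
sweep = 180° − θ = 145.6212°

center=(-11.1476,17.4547) T_A=(-10.8322,18.1168) T_B=(-11.0341,16.7303) sweep=145.6212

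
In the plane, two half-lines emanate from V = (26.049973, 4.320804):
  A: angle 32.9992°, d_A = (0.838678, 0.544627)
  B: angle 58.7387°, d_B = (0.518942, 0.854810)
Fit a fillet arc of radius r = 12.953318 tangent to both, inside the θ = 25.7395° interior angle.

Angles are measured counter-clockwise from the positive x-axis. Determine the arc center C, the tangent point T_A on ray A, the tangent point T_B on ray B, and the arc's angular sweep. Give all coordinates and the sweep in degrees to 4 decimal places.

bisector direction at 45.8689° = (0.696302,0.717749)
center distance |VC| = r/sin(θ/2) = 12.953318/sin(12.8697°) = 58.155620
C = V + |VC|·bis = (66.5438,46.0619)
T_A = V + ((C−V)·d_A)·d_A = V + 56.6947·d_A = (73.5986,35.1983)
T_B = V + ((C−V)·d_B)·d_B = V + 56.6947·d_B = (55.4712,52.7840)
sweep = 180° − θ = 154.2605°

center=(66.5438,46.0619) T_A=(73.5986,35.1983) T_B=(55.4712,52.7840) sweep=154.2605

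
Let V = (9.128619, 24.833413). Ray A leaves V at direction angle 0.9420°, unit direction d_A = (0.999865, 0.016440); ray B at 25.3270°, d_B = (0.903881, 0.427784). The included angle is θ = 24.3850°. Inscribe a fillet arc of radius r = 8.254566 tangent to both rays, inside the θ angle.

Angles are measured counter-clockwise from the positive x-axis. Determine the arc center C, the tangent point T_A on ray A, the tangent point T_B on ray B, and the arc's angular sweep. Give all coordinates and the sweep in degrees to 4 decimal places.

bisector direction at 13.1345° = (0.973839,0.227238)
center distance |VC| = r/sin(θ/2) = 8.254566/sin(12.1925°) = 39.084702
C = V + |VC|·bis = (47.1908,33.7149)
T_A = V + ((C−V)·d_A)·d_A = V + 38.2031·d_A = (47.3265,25.4615)
T_B = V + ((C−V)·d_B)·d_B = V + 38.2031·d_B = (43.6597,41.1761)
sweep = 180° − θ = 155.6150°

center=(47.1908,33.7149) T_A=(47.3265,25.4615) T_B=(43.6597,41.1761) sweep=155.6150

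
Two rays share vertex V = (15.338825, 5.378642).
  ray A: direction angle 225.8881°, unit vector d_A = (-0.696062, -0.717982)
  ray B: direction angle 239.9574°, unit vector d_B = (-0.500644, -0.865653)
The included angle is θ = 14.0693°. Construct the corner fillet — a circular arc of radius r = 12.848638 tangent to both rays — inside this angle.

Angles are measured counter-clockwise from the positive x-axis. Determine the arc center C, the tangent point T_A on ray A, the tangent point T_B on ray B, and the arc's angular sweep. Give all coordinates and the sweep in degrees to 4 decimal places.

center=(-47.9122,-78.3233) T_A=(-57.1373,-69.3799) T_B=(-36.7898,-84.7559) sweep=165.9307

bisector direction at 232.9228° = (-0.602891,-0.797823)
center distance |VC| = r/sin(θ/2) = 12.848638/sin(7.0347°) = 104.912902
C = V + |VC|·bis = (-47.9122,-78.3233)
T_A = V + ((C−V)·d_A)·d_A = V + 104.1231·d_A = (-57.1373,-69.3799)
T_B = V + ((C−V)·d_B)·d_B = V + 104.1231·d_B = (-36.7898,-84.7559)
sweep = 180° − θ = 165.9307°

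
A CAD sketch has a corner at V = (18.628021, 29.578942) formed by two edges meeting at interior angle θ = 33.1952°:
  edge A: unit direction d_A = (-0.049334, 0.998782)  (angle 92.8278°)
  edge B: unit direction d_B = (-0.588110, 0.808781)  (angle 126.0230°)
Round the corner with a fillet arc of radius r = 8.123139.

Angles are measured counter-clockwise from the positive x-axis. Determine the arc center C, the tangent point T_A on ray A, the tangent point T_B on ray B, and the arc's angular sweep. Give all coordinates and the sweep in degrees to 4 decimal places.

bisector direction at 109.4254° = (-0.332579,0.943075)
center distance |VC| = r/sin(θ/2) = 8.123139/sin(16.5976°) = 28.437562
C = V + |VC|·bis = (9.1703,56.3977)
T_A = V + ((C−V)·d_A)·d_A = V + 27.2527·d_A = (17.2835,56.7985)
T_B = V + ((C−V)·d_B)·d_B = V + 27.2527·d_B = (2.6004,51.6204)
sweep = 180° − θ = 146.8048°

center=(9.1703,56.3977) T_A=(17.2835,56.7985) T_B=(2.6004,51.6204) sweep=146.8048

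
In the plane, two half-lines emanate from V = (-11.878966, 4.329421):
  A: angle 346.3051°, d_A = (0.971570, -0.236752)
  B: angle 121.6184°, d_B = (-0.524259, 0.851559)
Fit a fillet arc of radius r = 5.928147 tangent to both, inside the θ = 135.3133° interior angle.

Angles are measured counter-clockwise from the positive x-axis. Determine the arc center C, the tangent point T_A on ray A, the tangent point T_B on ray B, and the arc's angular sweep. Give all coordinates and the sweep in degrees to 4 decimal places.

center=(-8.1082,9.5122) T_A=(-9.5117,3.7526) T_B=(-13.1564,6.4043) sweep=44.6867

bisector direction at 53.9617° = (0.588325,0.808624)
center distance |VC| = r/sin(θ/2) = 5.928147/sin(67.6566°) = 6.409346
C = V + |VC|·bis = (-8.1082,9.5122)
T_A = V + ((C−V)·d_A)·d_A = V + 2.4366·d_A = (-9.5117,3.7526)
T_B = V + ((C−V)·d_B)·d_B = V + 2.4366·d_B = (-13.1564,6.4043)
sweep = 180° − θ = 44.6867°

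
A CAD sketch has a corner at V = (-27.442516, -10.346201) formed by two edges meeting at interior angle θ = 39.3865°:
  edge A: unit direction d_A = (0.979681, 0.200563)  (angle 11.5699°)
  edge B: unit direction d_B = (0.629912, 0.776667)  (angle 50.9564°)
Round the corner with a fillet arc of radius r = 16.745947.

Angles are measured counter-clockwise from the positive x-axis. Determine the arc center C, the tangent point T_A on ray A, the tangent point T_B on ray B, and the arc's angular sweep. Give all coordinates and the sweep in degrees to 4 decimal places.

bisector direction at 31.2632° = (0.854793,0.518969)
center distance |VC| = r/sin(θ/2) = 16.745947/sin(19.6932°) = 49.693546
C = V + |VC|·bis = (15.0352,15.4432)
T_A = V + ((C−V)·d_A)·d_A = V + 46.7870·d_A = (18.3938,-0.9625)
T_B = V + ((C−V)·d_B)·d_B = V + 46.7870·d_B = (2.0291,25.9917)
sweep = 180° − θ = 140.6135°

center=(15.0352,15.4432) T_A=(18.3938,-0.9625) T_B=(2.0291,25.9917) sweep=140.6135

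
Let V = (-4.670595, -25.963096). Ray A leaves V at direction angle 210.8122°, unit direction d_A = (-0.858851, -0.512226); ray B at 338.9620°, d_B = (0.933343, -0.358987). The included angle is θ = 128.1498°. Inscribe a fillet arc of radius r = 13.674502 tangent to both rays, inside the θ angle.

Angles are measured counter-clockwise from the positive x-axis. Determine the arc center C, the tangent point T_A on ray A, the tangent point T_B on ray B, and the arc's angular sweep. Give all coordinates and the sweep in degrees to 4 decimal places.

bisector direction at 274.8871° = (0.085193,-0.996365)
center distance |VC| = r/sin(θ/2) = 13.674502/sin(64.0749°) = 15.204596
C = V + |VC|·bis = (-3.3753,-41.1124)
T_A = V + ((C−V)·d_A)·d_A = V + 6.6474·d_A = (-10.3797,-29.3681)
T_B = V + ((C−V)·d_B)·d_B = V + 6.6474·d_B = (1.5337,-28.3494)
sweep = 180° − θ = 51.8502°

center=(-3.3753,-41.1124) T_A=(-10.3797,-29.3681) T_B=(1.5337,-28.3494) sweep=51.8502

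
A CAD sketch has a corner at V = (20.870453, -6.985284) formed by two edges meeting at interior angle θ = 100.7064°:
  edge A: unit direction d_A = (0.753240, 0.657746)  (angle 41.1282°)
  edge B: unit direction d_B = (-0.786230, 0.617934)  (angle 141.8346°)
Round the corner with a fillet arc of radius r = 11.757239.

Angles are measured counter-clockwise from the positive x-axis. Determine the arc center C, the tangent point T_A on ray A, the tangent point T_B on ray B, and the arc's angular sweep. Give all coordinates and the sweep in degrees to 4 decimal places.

center=(20.4757,8.2789) T_A=(28.2090,-0.5771) T_B=(13.2105,-0.9650) sweep=79.2936

bisector direction at 91.4814° = (-0.025852,0.999666)
center distance |VC| = r/sin(θ/2) = 11.757239/sin(50.3532°) = 15.269294
C = V + |VC|·bis = (20.4757,8.2789)
T_A = V + ((C−V)·d_A)·d_A = V + 9.7426·d_A = (28.2090,-0.5771)
T_B = V + ((C−V)·d_B)·d_B = V + 9.7426·d_B = (13.2105,-0.9650)
sweep = 180° − θ = 79.2936°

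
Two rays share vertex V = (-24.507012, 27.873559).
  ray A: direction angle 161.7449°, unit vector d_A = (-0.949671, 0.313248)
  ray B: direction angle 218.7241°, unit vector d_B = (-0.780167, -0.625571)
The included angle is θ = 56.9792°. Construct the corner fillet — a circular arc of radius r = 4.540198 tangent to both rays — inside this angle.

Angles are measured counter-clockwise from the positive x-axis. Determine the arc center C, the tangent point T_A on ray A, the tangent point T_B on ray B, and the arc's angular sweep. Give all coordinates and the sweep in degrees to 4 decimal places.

bisector direction at 190.2345° = (-0.984089,-0.177677)
center distance |VC| = r/sin(θ/2) = 4.540198/sin(28.4896°) = 9.518250
C = V + |VC|·bis = (-33.8738,26.1824)
T_A = V + ((C−V)·d_A)·d_A = V + 8.3656·d_A = (-32.4516,30.4941)
T_B = V + ((C−V)·d_B)·d_B = V + 8.3656·d_B = (-31.0336,22.6403)
sweep = 180° − θ = 123.0208°

center=(-33.8738,26.1824) T_A=(-32.4516,30.4941) T_B=(-31.0336,22.6403) sweep=123.0208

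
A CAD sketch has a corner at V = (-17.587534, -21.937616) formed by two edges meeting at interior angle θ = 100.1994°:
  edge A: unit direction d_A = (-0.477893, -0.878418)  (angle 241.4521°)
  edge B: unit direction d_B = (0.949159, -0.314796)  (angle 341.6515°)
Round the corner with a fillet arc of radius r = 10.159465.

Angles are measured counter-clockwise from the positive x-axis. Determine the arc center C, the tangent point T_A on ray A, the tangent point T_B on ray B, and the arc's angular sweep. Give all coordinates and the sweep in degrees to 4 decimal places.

bisector direction at 291.5518° = (0.367342,-0.930086)
center distance |VC| = r/sin(θ/2) = 10.159465/sin(50.0997°) = 13.242924
C = V + |VC|·bis = (-12.7228,-34.2547)
T_A = V + ((C−V)·d_A)·d_A = V + 8.4947·d_A = (-21.6471,-29.3995)
T_B = V + ((C−V)·d_B)·d_B = V + 8.4947·d_B = (-9.5247,-24.6117)
sweep = 180° − θ = 79.8006°

center=(-12.7228,-34.2547) T_A=(-21.6471,-29.3995) T_B=(-9.5247,-24.6117) sweep=79.8006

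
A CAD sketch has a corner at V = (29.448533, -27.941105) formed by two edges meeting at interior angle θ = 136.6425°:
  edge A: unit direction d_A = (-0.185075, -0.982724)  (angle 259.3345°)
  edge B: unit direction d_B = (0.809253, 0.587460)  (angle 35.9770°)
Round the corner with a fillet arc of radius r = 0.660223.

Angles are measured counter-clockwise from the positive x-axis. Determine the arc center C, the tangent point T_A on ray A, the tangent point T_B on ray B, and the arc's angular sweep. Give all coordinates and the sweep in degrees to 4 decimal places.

center=(30.0488,-28.3212) T_A=(29.4000,-28.1990) T_B=(29.6609,-27.7869) sweep=43.3575

bisector direction at 327.6558° = (0.844849,-0.535005)
center distance |VC| = r/sin(θ/2) = 0.660223/sin(68.3213°) = 0.710475
C = V + |VC|·bis = (30.0488,-28.3212)
T_A = V + ((C−V)·d_A)·d_A = V + 0.2625·d_A = (29.4000,-28.1990)
T_B = V + ((C−V)·d_B)·d_B = V + 0.2625·d_B = (29.6609,-27.7869)
sweep = 180° − θ = 43.3575°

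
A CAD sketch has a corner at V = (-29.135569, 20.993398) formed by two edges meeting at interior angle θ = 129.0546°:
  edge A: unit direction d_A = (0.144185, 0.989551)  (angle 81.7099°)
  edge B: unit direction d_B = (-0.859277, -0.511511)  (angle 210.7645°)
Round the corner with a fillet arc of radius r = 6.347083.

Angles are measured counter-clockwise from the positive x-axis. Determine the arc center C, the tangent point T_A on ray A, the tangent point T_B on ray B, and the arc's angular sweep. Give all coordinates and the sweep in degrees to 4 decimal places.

center=(-34.9804,24.9007) T_A=(-28.6996,23.9855) T_B=(-31.7338,19.4467) sweep=50.9454

bisector direction at 146.2372° = (-0.831345,0.555756)
center distance |VC| = r/sin(θ/2) = 6.347083/sin(64.5273°) = 7.030517
C = V + |VC|·bis = (-34.9804,24.9007)
T_A = V + ((C−V)·d_A)·d_A = V + 3.0237·d_A = (-28.6996,23.9855)
T_B = V + ((C−V)·d_B)·d_B = V + 3.0237·d_B = (-31.7338,19.4467)
sweep = 180° − θ = 50.9454°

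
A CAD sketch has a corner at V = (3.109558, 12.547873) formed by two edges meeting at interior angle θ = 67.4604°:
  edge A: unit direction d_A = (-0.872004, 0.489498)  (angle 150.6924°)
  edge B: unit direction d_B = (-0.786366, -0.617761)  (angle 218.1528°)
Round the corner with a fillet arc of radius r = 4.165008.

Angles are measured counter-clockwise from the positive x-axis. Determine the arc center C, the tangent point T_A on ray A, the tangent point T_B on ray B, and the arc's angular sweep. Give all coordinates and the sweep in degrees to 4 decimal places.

center=(-4.3688,11.9695) T_A=(-2.3300,15.6014) T_B=(-1.7958,8.6943) sweep=112.5396

bisector direction at 184.4226° = (-0.997022,-0.077112)
center distance |VC| = r/sin(θ/2) = 4.165008/sin(33.7302°) = 7.500696
C = V + |VC|·bis = (-4.3688,11.9695)
T_A = V + ((C−V)·d_A)·d_A = V + 6.2380·d_A = (-2.3300,15.6014)
T_B = V + ((C−V)·d_B)·d_B = V + 6.2380·d_B = (-1.7958,8.6943)
sweep = 180° − θ = 112.5396°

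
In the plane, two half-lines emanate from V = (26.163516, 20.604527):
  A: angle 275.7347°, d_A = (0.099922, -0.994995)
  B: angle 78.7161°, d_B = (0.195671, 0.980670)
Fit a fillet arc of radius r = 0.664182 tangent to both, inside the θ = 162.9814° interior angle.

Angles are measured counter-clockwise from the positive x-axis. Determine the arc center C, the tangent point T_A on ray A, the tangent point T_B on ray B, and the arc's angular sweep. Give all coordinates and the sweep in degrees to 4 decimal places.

bisector direction at 357.2254° = (0.998828,-0.048407)
center distance |VC| = r/sin(θ/2) = 0.664182/sin(81.4907°) = 0.671575
C = V + |VC|·bis = (26.8343,20.5720)
T_A = V + ((C−V)·d_A)·d_A = V + 0.0994·d_A = (26.1734,20.5057)
T_B = V + ((C−V)·d_B)·d_B = V + 0.0994·d_B = (26.1830,20.7020)
sweep = 180° − θ = 17.0186°

center=(26.8343,20.5720) T_A=(26.1734,20.5057) T_B=(26.1830,20.7020) sweep=17.0186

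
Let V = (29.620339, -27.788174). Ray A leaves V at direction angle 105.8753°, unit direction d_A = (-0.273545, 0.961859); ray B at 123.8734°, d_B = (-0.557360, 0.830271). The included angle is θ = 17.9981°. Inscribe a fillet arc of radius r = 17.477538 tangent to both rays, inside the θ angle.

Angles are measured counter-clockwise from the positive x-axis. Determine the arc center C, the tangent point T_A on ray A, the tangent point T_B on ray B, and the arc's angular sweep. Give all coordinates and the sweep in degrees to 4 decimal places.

bisector direction at 114.8744° = (-0.420630,0.907232)
center distance |VC| = r/sin(θ/2) = 17.477538/sin(8.9991°) = 111.736041
C = V + |VC|·bis = (-17.3792,73.5824)
T_A = V + ((C−V)·d_A)·d_A = V + 110.3607·d_A = (-0.5682,78.3633)
T_B = V + ((C−V)·d_B)·d_B = V + 110.3607·d_B = (-31.8903,63.8411)
sweep = 180° − θ = 162.0019°

center=(-17.3792,73.5824) T_A=(-0.5682,78.3633) T_B=(-31.8903,63.8411) sweep=162.0019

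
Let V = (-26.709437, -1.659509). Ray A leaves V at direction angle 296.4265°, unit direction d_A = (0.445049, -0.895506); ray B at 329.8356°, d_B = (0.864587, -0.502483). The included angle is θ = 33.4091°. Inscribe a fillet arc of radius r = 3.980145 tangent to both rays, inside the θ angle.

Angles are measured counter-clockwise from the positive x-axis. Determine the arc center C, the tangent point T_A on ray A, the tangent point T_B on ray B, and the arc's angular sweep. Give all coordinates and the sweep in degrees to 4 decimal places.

center=(-17.2426,-11.7650) T_A=(-20.8069,-13.5363) T_B=(-15.2427,-8.3238) sweep=146.5909

bisector direction at 313.1311° = (0.683669,-0.729792)
center distance |VC| = r/sin(θ/2) = 3.980145/sin(16.7046°) = 13.847037
C = V + |VC|·bis = (-17.2426,-11.7650)
T_A = V + ((C−V)·d_A)·d_A = V + 13.2627·d_A = (-20.8069,-13.5363)
T_B = V + ((C−V)·d_B)·d_B = V + 13.2627·d_B = (-15.2427,-8.3238)
sweep = 180° − θ = 146.5909°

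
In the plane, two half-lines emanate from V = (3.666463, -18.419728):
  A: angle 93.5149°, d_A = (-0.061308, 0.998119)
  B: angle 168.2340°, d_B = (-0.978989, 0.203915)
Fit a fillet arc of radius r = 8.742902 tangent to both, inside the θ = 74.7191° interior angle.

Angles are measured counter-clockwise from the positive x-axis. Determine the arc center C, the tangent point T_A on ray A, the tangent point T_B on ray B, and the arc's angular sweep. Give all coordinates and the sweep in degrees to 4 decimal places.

center=(-5.7621,-7.5253) T_A=(2.9644,-6.9893) T_B=(-7.5449,-16.0845) sweep=105.2809

bisector direction at 130.8744° = (-0.654404,0.756145)
center distance |VC| = r/sin(θ/2) = 8.742902/sin(37.3595°) = 14.407858
C = V + |VC|·bis = (-5.7621,-7.5253)
T_A = V + ((C−V)·d_A)·d_A = V + 11.4520·d_A = (2.9644,-6.9893)
T_B = V + ((C−V)·d_B)·d_B = V + 11.4520·d_B = (-7.5449,-16.0845)
sweep = 180° − θ = 105.2809°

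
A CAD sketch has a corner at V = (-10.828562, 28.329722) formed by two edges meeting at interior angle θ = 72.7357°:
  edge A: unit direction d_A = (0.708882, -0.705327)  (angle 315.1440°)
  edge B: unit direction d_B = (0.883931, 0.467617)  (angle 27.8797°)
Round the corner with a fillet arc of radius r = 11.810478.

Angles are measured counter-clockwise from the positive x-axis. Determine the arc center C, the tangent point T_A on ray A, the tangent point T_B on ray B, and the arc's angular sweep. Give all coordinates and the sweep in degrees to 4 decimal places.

center=(8.8709,25.3898) T_A=(0.5406,17.0176) T_B=(3.3481,35.8294) sweep=107.2643

bisector direction at 351.5118° = (0.989046,-0.147605)
center distance |VC| = r/sin(θ/2) = 11.810478/sin(36.3678°) = 19.917592
C = V + |VC|·bis = (8.8709,25.3898)
T_A = V + ((C−V)·d_A)·d_A = V + 16.0382·d_A = (0.5406,17.0176)
T_B = V + ((C−V)·d_B)·d_B = V + 16.0382·d_B = (3.3481,35.8294)
sweep = 180° − θ = 107.2643°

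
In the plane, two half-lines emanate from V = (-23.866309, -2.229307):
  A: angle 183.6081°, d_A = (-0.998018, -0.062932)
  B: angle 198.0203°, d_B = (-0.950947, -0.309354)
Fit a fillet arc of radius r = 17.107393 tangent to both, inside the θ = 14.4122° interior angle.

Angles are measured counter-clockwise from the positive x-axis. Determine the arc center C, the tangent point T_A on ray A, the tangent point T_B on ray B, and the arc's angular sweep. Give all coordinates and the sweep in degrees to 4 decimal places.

bisector direction at 190.8142° = (-0.982241,-0.187625)
center distance |VC| = r/sin(θ/2) = 17.107393/sin(7.2061°) = 136.380331
C = V + |VC|·bis = (-157.8246,-27.8176)
T_A = V + ((C−V)·d_A)·d_A = V + 135.3031·d_A = (-158.9012,-10.7441)
T_B = V + ((C−V)·d_B)·d_B = V + 135.3031·d_B = (-152.5324,-44.0859)
sweep = 180° − θ = 165.5878°

center=(-157.8246,-27.8176) T_A=(-158.9012,-10.7441) T_B=(-152.5324,-44.0859) sweep=165.5878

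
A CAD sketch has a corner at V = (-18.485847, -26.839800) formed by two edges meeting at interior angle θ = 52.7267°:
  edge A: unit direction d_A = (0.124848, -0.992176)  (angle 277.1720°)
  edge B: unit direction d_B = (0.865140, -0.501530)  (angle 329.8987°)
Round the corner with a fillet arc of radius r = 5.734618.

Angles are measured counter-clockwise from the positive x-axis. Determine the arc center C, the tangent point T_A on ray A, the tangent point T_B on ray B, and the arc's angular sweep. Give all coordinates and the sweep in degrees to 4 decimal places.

center=(-11.3515,-37.6042) T_A=(-17.0412,-38.3202) T_B=(-8.4754,-32.6430) sweep=127.2733

bisector direction at 303.5354° = (0.552451,-0.833545)
center distance |VC| = r/sin(θ/2) = 5.734618/sin(26.3634°) = 12.913999
C = V + |VC|·bis = (-11.3515,-37.6042)
T_A = V + ((C−V)·d_A)·d_A = V + 11.5709·d_A = (-17.0412,-38.3202)
T_B = V + ((C−V)·d_B)·d_B = V + 11.5709·d_B = (-8.4754,-32.6430)
sweep = 180° − θ = 127.2733°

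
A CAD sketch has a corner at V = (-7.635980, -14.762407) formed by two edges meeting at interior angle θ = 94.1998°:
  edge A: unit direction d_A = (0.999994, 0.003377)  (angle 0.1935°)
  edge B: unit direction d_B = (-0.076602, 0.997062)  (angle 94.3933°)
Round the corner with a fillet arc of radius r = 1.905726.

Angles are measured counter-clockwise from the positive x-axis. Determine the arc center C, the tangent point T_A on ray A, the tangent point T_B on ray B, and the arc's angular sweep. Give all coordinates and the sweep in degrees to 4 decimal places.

center=(-5.8715,-12.8507) T_A=(-5.8651,-14.7564) T_B=(-7.7716,-12.9967) sweep=85.8002

bisector direction at 47.2934° = (0.678244,0.734836)
center distance |VC| = r/sin(θ/2) = 1.905726/sin(47.0999°) = 2.601526
C = V + |VC|·bis = (-5.8715,-12.8507)
T_A = V + ((C−V)·d_A)·d_A = V + 1.7709·d_A = (-5.8651,-14.7564)
T_B = V + ((C−V)·d_B)·d_B = V + 1.7709·d_B = (-7.7716,-12.9967)
sweep = 180° − θ = 85.8002°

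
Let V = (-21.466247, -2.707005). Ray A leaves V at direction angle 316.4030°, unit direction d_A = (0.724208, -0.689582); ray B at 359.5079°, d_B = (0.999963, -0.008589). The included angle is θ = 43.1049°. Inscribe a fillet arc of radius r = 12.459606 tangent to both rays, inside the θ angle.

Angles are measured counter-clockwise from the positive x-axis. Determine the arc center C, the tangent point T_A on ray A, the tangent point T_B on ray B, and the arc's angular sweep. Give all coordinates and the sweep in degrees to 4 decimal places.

center=(9.9714,-15.4371) T_A=(1.3795,-24.4604) T_B=(10.0784,-2.9779) sweep=136.8951

bisector direction at 337.9555° = (0.926892,-0.375327)
center distance |VC| = r/sin(θ/2) = 12.459606/sin(21.5525°) = 33.917275
C = V + |VC|·bis = (9.9714,-15.4371)
T_A = V + ((C−V)·d_A)·d_A = V + 31.5458·d_A = (1.3795,-24.4604)
T_B = V + ((C−V)·d_B)·d_B = V + 31.5458·d_B = (10.0784,-2.9779)
sweep = 180° − θ = 136.8951°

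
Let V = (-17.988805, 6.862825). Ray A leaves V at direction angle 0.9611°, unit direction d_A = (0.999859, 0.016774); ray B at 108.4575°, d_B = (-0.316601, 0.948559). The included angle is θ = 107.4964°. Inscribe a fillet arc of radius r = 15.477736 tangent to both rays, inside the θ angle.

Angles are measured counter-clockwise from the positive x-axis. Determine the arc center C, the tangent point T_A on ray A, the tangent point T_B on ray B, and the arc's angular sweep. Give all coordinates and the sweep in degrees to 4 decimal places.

bisector direction at 54.7093° = (0.577725,0.816231)
center distance |VC| = r/sin(θ/2) = 15.477736/sin(53.7482°) = 19.193002
C = V + |VC|·bis = (-6.9005,22.5288)
T_A = V + ((C−V)·d_A)·d_A = V + 11.3495·d_A = (-6.6409,7.0532)
T_B = V + ((C−V)·d_B)·d_B = V + 11.3495·d_B = (-21.5821,17.6285)
sweep = 180° − θ = 72.5036°

center=(-6.9005,22.5288) T_A=(-6.6409,7.0532) T_B=(-21.5821,17.6285) sweep=72.5036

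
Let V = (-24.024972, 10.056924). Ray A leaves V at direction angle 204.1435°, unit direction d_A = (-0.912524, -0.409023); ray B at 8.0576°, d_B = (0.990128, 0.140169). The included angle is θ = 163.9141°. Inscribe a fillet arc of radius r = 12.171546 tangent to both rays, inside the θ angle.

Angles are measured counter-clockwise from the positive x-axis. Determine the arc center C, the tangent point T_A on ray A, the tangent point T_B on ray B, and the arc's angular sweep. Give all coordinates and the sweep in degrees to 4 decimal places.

bisector direction at 286.1005° = (0.277324,-0.960776)
center distance |VC| = r/sin(θ/2) = 12.171546/sin(81.9570°) = 12.292461
C = V + |VC|·bis = (-20.6160,-1.7534)
T_A = V + ((C−V)·d_A)·d_A = V + 1.7199·d_A = (-25.5944,9.3534)
T_B = V + ((C−V)·d_B)·d_B = V + 1.7199·d_B = (-22.3220,10.2980)
sweep = 180° − θ = 16.0859°

center=(-20.6160,-1.7534) T_A=(-25.5944,9.3534) T_B=(-22.3220,10.2980) sweep=16.0859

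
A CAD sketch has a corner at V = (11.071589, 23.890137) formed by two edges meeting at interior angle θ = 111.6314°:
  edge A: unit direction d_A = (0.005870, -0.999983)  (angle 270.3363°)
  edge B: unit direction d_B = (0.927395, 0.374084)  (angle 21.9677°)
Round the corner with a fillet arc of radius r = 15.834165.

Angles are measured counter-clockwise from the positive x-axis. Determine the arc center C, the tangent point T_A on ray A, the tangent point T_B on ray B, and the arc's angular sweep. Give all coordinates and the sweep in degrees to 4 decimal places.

center=(26.9686,13.2287) T_A=(11.1347,13.1358) T_B=(21.0453,27.9132) sweep=68.3686

bisector direction at 326.1520° = (0.830518,-0.556992)
center distance |VC| = r/sin(θ/2) = 15.834165/sin(55.8157°) = 19.141082
C = V + |VC|·bis = (26.9686,13.2287)
T_A = V + ((C−V)·d_A)·d_A = V + 10.7545·d_A = (11.1347,13.1358)
T_B = V + ((C−V)·d_B)·d_B = V + 10.7545·d_B = (21.0453,27.9132)
sweep = 180° − θ = 68.3686°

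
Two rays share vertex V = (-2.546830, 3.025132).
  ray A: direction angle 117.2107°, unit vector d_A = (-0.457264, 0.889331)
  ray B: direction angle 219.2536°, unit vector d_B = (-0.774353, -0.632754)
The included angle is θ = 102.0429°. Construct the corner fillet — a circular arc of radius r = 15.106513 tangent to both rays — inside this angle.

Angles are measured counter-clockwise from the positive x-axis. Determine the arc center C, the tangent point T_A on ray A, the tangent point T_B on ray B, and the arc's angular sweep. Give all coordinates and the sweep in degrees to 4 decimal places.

center=(-21.5710,6.9883) T_A=(-8.1363,13.8960) T_B=(-12.0123,-4.7094) sweep=77.9571

bisector direction at 168.2322° = (-0.978982,0.203947)
center distance |VC| = r/sin(θ/2) = 15.106513/sin(51.0215°) = 19.432560
C = V + |VC|·bis = (-21.5710,6.9883)
T_A = V + ((C−V)·d_A)·d_A = V + 12.2237·d_A = (-8.1363,13.8960)
T_B = V + ((C−V)·d_B)·d_B = V + 12.2237·d_B = (-12.0123,-4.7094)
sweep = 180° − θ = 77.9571°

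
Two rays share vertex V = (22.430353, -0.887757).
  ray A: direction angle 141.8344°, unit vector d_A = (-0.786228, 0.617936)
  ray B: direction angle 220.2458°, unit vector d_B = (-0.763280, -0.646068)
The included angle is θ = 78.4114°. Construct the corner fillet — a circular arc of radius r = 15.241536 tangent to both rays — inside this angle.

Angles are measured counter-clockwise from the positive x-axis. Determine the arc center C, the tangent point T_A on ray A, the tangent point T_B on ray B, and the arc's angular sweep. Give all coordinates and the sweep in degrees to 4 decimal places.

center=(-1.6780,-1.3254) T_A=(7.7403,10.6579) T_B=(8.1691,-12.9590) sweep=101.5886

bisector direction at 181.0401° = (-0.999835,-0.018152)
center distance |VC| = r/sin(θ/2) = 15.241536/sin(39.2057°) = 24.112295
C = V + |VC|·bis = (-1.6780,-1.3254)
T_A = V + ((C−V)·d_A)·d_A = V + 18.6842·d_A = (7.7403,10.6579)
T_B = V + ((C−V)·d_B)·d_B = V + 18.6842·d_B = (8.1691,-12.9590)
sweep = 180° − θ = 101.5886°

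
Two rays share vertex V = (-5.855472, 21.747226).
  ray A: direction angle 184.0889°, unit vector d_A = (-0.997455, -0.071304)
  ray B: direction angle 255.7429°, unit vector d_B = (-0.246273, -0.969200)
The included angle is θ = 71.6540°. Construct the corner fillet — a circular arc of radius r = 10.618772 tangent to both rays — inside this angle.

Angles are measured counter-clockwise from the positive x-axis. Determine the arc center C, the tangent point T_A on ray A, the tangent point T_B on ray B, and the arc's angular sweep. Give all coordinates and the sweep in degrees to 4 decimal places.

center=(-19.7695,10.1067) T_A=(-20.5267,20.6984) T_B=(-9.4778,7.4916) sweep=108.3460

bisector direction at 219.9159° = (-0.766987,-0.641663)
center distance |VC| = r/sin(θ/2) = 10.618772/sin(35.8270°) = 18.141209
C = V + |VC|·bis = (-19.7695,10.1067)
T_A = V + ((C−V)·d_A)·d_A = V + 14.7087·d_A = (-20.5267,20.6984)
T_B = V + ((C−V)·d_B)·d_B = V + 14.7087·d_B = (-9.4778,7.4916)
sweep = 180° − θ = 108.3460°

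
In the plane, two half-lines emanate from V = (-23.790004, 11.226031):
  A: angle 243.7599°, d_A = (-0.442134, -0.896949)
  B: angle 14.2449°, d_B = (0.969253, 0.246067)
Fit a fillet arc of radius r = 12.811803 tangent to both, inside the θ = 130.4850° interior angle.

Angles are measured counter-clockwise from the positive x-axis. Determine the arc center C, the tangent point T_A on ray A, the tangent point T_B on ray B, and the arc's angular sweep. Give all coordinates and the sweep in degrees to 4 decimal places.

center=(-14.9108,0.2620) T_A=(-26.4023,5.9265) T_B=(-18.0633,12.6799) sweep=49.5150

bisector direction at 309.0024° = (0.629353,-0.777120)
center distance |VC| = r/sin(θ/2) = 12.811803/sin(65.2425°) = 14.108542
C = V + |VC|·bis = (-14.9108,0.2620)
T_A = V + ((C−V)·d_A)·d_A = V + 5.9084·d_A = (-26.4023,5.9265)
T_B = V + ((C−V)·d_B)·d_B = V + 5.9084·d_B = (-18.0633,12.6799)
sweep = 180° − θ = 49.5150°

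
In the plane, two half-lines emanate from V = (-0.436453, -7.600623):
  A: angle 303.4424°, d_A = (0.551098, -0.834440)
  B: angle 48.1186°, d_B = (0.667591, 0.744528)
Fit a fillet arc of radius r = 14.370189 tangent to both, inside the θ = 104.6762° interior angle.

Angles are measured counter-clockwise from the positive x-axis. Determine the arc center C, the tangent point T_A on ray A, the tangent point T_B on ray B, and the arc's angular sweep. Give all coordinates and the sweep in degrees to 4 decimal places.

bisector direction at 355.7805° = (0.997289,-0.073578)
center distance |VC| = r/sin(θ/2) = 14.370189/sin(52.3381°) = 18.152658
C = V + |VC|·bis = (17.6670,-8.9363)
T_A = V + ((C−V)·d_A)·d_A = V + 11.0913·d_A = (5.6759,-16.8556)
T_B = V + ((C−V)·d_B)·d_B = V + 11.0913·d_B = (6.9680,0.6572)
sweep = 180° − θ = 75.3238°

center=(17.6670,-8.9363) T_A=(5.6759,-16.8556) T_B=(6.9680,0.6572) sweep=75.3238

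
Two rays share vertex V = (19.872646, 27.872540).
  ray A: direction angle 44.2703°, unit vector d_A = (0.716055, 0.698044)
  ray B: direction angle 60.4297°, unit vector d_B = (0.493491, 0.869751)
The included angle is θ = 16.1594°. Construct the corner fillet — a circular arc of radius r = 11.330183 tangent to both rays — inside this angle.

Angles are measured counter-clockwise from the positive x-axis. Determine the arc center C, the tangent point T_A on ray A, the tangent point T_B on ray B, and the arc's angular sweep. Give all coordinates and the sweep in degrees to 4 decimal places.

bisector direction at 52.3500° = (0.610836,0.791757)
center distance |VC| = r/sin(θ/2) = 11.330183/sin(8.0797°) = 80.612922
C = V + |VC|·bis = (69.1139,91.6984)
T_A = V + ((C−V)·d_A)·d_A = V + 79.8127·d_A = (77.0229,83.5853)
T_B = V + ((C−V)·d_B)·d_B = V + 79.8127·d_B = (59.2595,97.2897)
sweep = 180° − θ = 163.8406°

center=(69.1139,91.6984) T_A=(77.0229,83.5853) T_B=(59.2595,97.2897) sweep=163.8406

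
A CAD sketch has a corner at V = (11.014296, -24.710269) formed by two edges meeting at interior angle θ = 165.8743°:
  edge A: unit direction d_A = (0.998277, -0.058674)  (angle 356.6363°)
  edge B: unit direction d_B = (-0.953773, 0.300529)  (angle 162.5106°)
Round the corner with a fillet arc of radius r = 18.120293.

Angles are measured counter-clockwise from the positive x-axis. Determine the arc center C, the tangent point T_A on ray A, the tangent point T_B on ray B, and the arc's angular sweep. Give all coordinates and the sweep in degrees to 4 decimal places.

bisector direction at 79.5735° = (0.180975,0.983488)
center distance |VC| = r/sin(θ/2) = 18.120293/sin(82.9372°) = 18.258843
C = V + |VC|·bis = (14.3187,-6.7529)
T_A = V + ((C−V)·d_A)·d_A = V + 2.2451·d_A = (13.2555,-24.8420)
T_B = V + ((C−V)·d_B)·d_B = V + 2.2451·d_B = (8.8730,-24.0356)
sweep = 180° − θ = 14.1257°

center=(14.3187,-6.7529) T_A=(13.2555,-24.8420) T_B=(8.8730,-24.0356) sweep=14.1257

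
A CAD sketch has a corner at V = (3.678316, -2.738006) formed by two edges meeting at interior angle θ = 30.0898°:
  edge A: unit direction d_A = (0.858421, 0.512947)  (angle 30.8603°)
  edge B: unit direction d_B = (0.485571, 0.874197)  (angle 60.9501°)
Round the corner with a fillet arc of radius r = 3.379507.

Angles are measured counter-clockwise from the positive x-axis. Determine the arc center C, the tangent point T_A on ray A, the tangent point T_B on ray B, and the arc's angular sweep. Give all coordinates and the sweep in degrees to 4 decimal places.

bisector direction at 45.9052° = (0.695848,0.718189)
center distance |VC| = r/sin(θ/2) = 3.379507/sin(15.0449°) = 13.019340
C = V + |VC|·bis = (12.7378,6.6123)
T_A = V + ((C−V)·d_A)·d_A = V + 12.5731·d_A = (14.4713,3.7113)
T_B = V + ((C−V)·d_B)·d_B = V + 12.5731·d_B = (9.7834,8.2533)
sweep = 180° − θ = 149.9102°

center=(12.7378,6.6123) T_A=(14.4713,3.7113) T_B=(9.7834,8.2533) sweep=149.9102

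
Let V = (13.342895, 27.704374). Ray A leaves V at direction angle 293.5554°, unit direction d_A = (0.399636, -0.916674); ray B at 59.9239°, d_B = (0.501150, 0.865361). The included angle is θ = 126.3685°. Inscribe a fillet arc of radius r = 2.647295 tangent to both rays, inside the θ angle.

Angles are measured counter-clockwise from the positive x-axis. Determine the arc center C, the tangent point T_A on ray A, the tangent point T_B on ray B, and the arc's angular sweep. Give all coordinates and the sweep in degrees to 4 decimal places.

center=(16.3044,27.5357) T_A=(13.8777,26.4777) T_B=(14.0135,28.8624) sweep=53.6315

bisector direction at 356.7397° = (0.998381,-0.056873)
center distance |VC| = r/sin(θ/2) = 2.647295/sin(63.1842°) = 2.966284
C = V + |VC|·bis = (16.3044,27.5357)
T_A = V + ((C−V)·d_A)·d_A = V + 1.3382·d_A = (13.8777,26.4777)
T_B = V + ((C−V)·d_B)·d_B = V + 1.3382·d_B = (14.0135,28.8624)
sweep = 180° − θ = 53.6315°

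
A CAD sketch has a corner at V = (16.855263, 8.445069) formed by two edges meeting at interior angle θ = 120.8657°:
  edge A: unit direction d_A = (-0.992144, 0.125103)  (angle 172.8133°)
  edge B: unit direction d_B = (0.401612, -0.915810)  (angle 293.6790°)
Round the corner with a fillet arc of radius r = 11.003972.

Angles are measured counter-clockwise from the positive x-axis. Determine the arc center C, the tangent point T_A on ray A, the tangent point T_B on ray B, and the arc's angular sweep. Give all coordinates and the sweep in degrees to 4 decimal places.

center=(9.2849,-1.6915) T_A=(10.6615,9.2261) T_B=(19.3624,2.7279) sweep=59.1343

bisector direction at 233.2462° = (-0.598378,-0.801214)
center distance |VC| = r/sin(θ/2) = 11.003972/sin(60.4329°) = 12.651472
C = V + |VC|·bis = (9.2849,-1.6915)
T_A = V + ((C−V)·d_A)·d_A = V + 6.2428·d_A = (10.6615,9.2261)
T_B = V + ((C−V)·d_B)·d_B = V + 6.2428·d_B = (19.3624,2.7279)
sweep = 180° − θ = 59.1343°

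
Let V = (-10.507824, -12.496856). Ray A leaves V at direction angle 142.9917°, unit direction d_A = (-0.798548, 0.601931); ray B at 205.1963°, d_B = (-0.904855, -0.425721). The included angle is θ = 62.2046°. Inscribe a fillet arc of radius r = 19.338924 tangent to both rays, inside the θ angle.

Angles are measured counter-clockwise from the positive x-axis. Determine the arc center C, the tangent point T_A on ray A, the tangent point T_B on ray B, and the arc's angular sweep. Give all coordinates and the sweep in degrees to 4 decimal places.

center=(-47.7465,-8.6447) T_A=(-36.1058,6.7984) T_B=(-39.5135,-26.1436) sweep=117.7954

bisector direction at 174.0940° = (-0.994692,0.102897)
center distance |VC| = r/sin(θ/2) = 19.338924/sin(31.1023°) = 37.437346
C = V + |VC|·bis = (-47.7465,-8.6447)
T_A = V + ((C−V)·d_A)·d_A = V + 32.0556·d_A = (-36.1058,6.7984)
T_B = V + ((C−V)·d_B)·d_B = V + 32.0556·d_B = (-39.5135,-26.1436)
sweep = 180° − θ = 117.7954°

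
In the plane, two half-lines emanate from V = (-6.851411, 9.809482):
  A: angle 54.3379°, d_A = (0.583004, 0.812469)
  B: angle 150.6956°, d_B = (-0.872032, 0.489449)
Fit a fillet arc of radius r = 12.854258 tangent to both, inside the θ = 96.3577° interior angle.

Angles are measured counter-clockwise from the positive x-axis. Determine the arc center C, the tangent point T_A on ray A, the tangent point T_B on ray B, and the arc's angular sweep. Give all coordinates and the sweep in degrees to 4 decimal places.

center=(-10.5896,26.6482) T_A=(-0.1459,19.1542) T_B=(-16.8811,15.4389) sweep=83.6423

bisector direction at 102.5168° = (-0.216725,0.976233)
center distance |VC| = r/sin(θ/2) = 12.854258/sin(48.1788°) = 17.248715
C = V + |VC|·bis = (-10.5896,26.6482)
T_A = V + ((C−V)·d_A)·d_A = V + 11.5016·d_A = (-0.1459,19.1542)
T_B = V + ((C−V)·d_B)·d_B = V + 11.5016·d_B = (-16.8811,15.4389)
sweep = 180° − θ = 83.6423°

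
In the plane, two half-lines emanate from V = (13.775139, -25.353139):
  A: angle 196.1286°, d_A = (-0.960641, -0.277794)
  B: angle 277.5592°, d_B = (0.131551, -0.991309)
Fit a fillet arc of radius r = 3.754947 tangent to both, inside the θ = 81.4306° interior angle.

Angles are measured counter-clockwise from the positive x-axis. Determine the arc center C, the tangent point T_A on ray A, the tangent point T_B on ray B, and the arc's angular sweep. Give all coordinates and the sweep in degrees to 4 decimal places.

bisector direction at 236.8439° = (-0.546922,-0.837184)
center distance |VC| = r/sin(θ/2) = 3.754947/sin(40.7153°) = 5.756465
C = V + |VC|·bis = (10.6268,-30.1724)
T_A = V + ((C−V)·d_A)·d_A = V + 4.3632·d_A = (9.5837,-26.5652)
T_B = V + ((C−V)·d_B)·d_B = V + 4.3632·d_B = (14.3491,-29.6784)
sweep = 180° − θ = 98.5694°

center=(10.6268,-30.1724) T_A=(9.5837,-26.5652) T_B=(14.3491,-29.6784) sweep=98.5694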